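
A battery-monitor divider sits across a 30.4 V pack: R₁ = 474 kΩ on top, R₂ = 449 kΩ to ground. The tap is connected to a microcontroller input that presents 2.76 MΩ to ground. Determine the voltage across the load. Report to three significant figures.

The load sits in parallel with R₂: R₂‖R_L = (449 × 2760) / (449 + 2760) = 386.2 kΩ.
V_out = 30.4 × 386.2 / (474 + 386.2) = 30.4 × 386.2/860.2 = 13.6 V.

V_out ≈ 13.6 V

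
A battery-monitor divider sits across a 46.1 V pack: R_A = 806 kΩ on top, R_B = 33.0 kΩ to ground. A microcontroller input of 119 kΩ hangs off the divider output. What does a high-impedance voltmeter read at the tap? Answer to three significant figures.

The load sits in parallel with R_B: R_B‖R_L = (33.0 × 119) / (33.0 + 119) = 25.84 kΩ.
V_out = 46.1 × 25.84 / (806 + 25.84) = 46.1 × 25.84/831.8 = 1.43 V.

V_out ≈ 1.43 V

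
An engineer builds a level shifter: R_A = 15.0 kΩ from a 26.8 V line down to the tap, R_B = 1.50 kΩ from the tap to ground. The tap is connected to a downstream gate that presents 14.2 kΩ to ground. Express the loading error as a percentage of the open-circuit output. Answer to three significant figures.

8.76 %

The divider's output (Thévenin) resistance is R_A‖R_B = 1.364 kΩ.
Fractional drop under load = R_th/(R_th + R_L) = 1.364 / (1.364 + 14.2) = 0.08762.
So the output falls by 8.76 %.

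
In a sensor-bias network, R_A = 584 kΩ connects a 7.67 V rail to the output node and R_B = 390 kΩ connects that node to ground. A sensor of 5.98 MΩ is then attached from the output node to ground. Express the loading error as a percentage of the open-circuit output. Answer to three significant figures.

3.76 %

The divider's output (Thévenin) resistance is R_A‖R_B = 233.8 kΩ.
Fractional drop under load = R_th/(R_th + R_L) = 233.8 / (233.8 + 5980) = 0.03763.
So the output falls by 3.76 %.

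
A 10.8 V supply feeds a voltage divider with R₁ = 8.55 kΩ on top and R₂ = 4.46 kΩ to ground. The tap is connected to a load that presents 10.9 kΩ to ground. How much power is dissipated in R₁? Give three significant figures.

P ≈ 7.27 mW

Total resistance from the source is R₁ + (R₂‖R_L) = 11.71 kΩ, so I = 10.8/11.71 kΩ = 0.9219 mA.
P = I²·R₁ = (0.9219 mA)² × 8.55 kΩ = 7.27 mW.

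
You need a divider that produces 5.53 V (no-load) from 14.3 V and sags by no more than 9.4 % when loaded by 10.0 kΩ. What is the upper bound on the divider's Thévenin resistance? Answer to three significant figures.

R_th ≤ 1.04 kΩ

Loading drop = R_th/(R_th + R_L) ≤ 0.0940, so R_th ≤ R_L · ε/(1−ε) = 10.0 kΩ × 0.0940/0.9060 = 1.04 kΩ.
(Any R1, R2 with R2/(R1+R2) = 0.387 and R1‖R2 ≤ 1.04 kΩ will meet the spec.)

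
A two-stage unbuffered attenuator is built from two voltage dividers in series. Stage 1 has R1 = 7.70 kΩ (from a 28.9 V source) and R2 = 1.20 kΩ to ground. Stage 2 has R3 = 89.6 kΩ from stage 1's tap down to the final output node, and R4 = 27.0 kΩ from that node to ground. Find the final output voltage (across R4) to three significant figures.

Stage 2 presents R3+R4 = 116.6 kΩ as a load on stage 1's tap.
Stage 1's lower leg becomes R2‖(R3+R4) = 1.188 kΩ, so V_mid = 28.9 × 1.188/8.888 = 3.862 V.
Stage 2 is itself unloaded: V_out = V_mid × R4/(R3+R4) = 3.862 × 27.0/116.6 = 0.894 V.

V_out ≈ 0.894 V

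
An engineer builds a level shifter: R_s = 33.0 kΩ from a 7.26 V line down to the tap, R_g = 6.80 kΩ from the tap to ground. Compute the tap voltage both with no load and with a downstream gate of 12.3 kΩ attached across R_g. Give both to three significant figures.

Open-circuit: V = 7.26 × 6.80/(33.0 + 6.80) = 1.24 V.
With the load, R_g becomes R_g‖R_L = 4.379 kΩ, so V = 7.26 × 4.379/37.38 = 0.851 V.

Unloaded: 1.24 V; loaded: 0.851 V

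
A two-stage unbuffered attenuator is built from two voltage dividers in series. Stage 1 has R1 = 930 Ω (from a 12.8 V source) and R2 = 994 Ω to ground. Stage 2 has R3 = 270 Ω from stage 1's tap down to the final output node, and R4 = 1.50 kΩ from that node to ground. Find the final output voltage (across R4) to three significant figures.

Stage 2 presents R3+R4 = 1770 Ω as a load on stage 1's tap.
Stage 1's lower leg becomes R2‖(R3+R4) = 636.5 Ω, so V_mid = 12.8 × 636.5/1567 = 5.201 V.
Stage 2 is itself unloaded: V_out = V_mid × R4/(R3+R4) = 5.201 × 1500/1770 = 4.41 V.

V_out ≈ 4.41 V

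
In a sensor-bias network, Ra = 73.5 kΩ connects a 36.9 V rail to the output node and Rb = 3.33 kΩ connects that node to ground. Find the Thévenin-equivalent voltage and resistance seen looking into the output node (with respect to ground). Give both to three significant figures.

V_th = 1.60 V, R_th = 3.19 kΩ

V_th is the open-circuit tap voltage: 36.9 × 3.33/(73.5 + 3.33) = 1.60 V.
With the supply zeroed, Ra and Rb appear in parallel from the tap: R_th = Ra‖Rb = (73.5 × 3.33)/76.83 = 3.19 kΩ.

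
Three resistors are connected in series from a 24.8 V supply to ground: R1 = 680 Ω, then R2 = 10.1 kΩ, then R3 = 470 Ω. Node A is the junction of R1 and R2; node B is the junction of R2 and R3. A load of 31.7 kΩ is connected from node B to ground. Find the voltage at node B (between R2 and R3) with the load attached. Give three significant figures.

V ≈ 1.02 V

At node B, R3 is in parallel with the load: R3‖R_L = 463.1 Ω.
Below node A the resistance is R2 + (R3‖R_L) = 10560 Ω, so V_A = 24.8 × 10560/11240 = 23.30 V.
Then V_B = V_A × (R3‖R_L)/(R2 + R3‖R_L) = 23.30 × 463.1/10560 = 1.02 V.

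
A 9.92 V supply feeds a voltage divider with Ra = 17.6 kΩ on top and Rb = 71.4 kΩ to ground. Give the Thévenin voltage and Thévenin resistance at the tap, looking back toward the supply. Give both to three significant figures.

V_th is the open-circuit tap voltage: 9.92 × 71.4/(17.6 + 71.4) = 7.96 V.
With the supply zeroed, Ra and Rb appear in parallel from the tap: R_th = Ra‖Rb = (17.6 × 71.4)/89.00 = 14.1 kΩ.

V_th = 7.96 V, R_th = 14.1 kΩ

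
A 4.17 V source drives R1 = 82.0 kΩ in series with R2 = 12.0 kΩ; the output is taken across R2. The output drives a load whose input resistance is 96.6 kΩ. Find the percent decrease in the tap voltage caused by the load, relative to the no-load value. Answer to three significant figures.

9.78 %

The divider's output (Thévenin) resistance is R1‖R2 = 10.47 kΩ.
Fractional drop under load = R_th/(R_th + R_L) = 10.47 / (10.47 + 96.6) = 0.09777.
So the output falls by 9.78 %.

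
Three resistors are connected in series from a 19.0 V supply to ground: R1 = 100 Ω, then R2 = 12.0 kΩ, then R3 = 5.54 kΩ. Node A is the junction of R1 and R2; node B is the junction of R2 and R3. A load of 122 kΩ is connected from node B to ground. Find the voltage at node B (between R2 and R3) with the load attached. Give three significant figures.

V ≈ 5.79 V

At node B, R3 is in parallel with the load: R3‖R_L = 5299 Ω.
Below node A the resistance is R2 + (R3‖R_L) = 17300 Ω, so V_A = 19.0 × 17300/17400 = 18.89 V.
Then V_B = V_A × (R3‖R_L)/(R2 + R3‖R_L) = 18.89 × 5299/17300 = 5.79 V.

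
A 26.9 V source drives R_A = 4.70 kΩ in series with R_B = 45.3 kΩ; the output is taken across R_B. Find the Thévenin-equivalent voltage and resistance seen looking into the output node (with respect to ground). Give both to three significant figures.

V_th = 24.4 V, R_th = 4.26 kΩ

V_th is the open-circuit tap voltage: 26.9 × 45.3/(4.70 + 45.3) = 24.4 V.
With the supply zeroed, R_A and R_B appear in parallel from the tap: R_th = R_A‖R_B = (4.70 × 45.3)/50.00 = 4.26 kΩ.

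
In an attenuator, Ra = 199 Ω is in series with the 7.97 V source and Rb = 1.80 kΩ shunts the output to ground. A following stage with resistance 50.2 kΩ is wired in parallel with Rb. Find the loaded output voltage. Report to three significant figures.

The load sits in parallel with Rb: Rb‖R_L = (1800 × 50200) / (1800 + 50200) = 1738 Ω.
V_out = 7.97 × 1738 / (199 + 1738) = 7.97 × 1738/1937 = 7.15 V.

V_out ≈ 7.15 V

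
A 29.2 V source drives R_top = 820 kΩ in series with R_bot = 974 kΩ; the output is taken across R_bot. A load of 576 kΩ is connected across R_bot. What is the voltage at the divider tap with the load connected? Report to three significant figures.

V_out ≈ 8.94 V

The load sits in parallel with R_bot: R_bot‖R_L = (974 × 576) / (974 + 576) = 362.0 kΩ.
V_out = 29.2 × 362.0 / (820 + 362.0) = 29.2 × 362.0/1182 = 8.94 V.
(Unloaded it would have been 15.9 V.)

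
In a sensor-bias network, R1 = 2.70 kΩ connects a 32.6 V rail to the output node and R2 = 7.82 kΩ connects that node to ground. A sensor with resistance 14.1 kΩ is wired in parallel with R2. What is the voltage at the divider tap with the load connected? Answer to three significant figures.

V_out ≈ 21.2 V

The load sits in parallel with R2: R2‖R_L = (7.82 × 14.1) / (7.82 + 14.1) = 5.030 kΩ.
V_out = 32.6 × 5.030 / (2.70 + 5.030) = 32.6 × 5.030/7.730 = 21.2 V.
(Unloaded it would have been 24.2 V.)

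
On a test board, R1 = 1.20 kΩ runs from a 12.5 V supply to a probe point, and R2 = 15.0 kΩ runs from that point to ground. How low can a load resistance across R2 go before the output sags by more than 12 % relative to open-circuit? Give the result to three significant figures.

Output resistance R_th = R1‖R2 = (1.20 × 15.0)/16.20 = 1.111 kΩ.
The fractional drop is R_th/(R_th + R_L); requiring this ≤ 0.120 gives R_L ≥ R_th(1/0.120 − 1) = 1.111 × 7.333 = 8.15 kΩ.

R_L(min) ≈ 8.15 kΩ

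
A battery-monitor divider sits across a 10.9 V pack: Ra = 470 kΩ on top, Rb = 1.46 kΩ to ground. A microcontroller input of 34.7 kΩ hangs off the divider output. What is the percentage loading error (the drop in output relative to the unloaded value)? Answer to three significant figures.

The divider's output (Thévenin) resistance is Ra‖Rb = 1.455 kΩ.
Fractional drop under load = R_th/(R_th + R_L) = 1.455 / (1.455 + 34.7) = 0.04026.
So the output falls by 4.03 %.

4.03 %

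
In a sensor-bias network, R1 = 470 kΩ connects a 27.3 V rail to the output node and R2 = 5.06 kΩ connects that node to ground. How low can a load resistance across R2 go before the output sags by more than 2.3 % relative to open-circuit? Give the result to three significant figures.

Output resistance R_th = R1‖R2 = (470 × 5.06)/475.1 = 5.006 kΩ.
The fractional drop is R_th/(R_th + R_L); requiring this ≤ 0.0230 gives R_L ≥ R_th(1/0.0230 − 1) = 5.006 × 42.48 = 213 kΩ.

R_L(min) ≈ 213 kΩ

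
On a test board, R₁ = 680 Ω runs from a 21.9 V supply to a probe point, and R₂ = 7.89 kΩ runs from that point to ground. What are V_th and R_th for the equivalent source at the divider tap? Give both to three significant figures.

V_th is the open-circuit tap voltage: 21.9 × 7890/(680 + 7890) = 20.2 V.
With the supply zeroed, R₁ and R₂ appear in parallel from the tap: R_th = R₁‖R₂ = (680 × 7890)/8570 = 626 Ω.

V_th = 20.2 V, R_th = 626 Ω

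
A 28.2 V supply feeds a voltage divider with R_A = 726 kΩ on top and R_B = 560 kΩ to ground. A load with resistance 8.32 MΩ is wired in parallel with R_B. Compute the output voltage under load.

V_out ≈ 11.8 V

The load sits in parallel with R_B: R_B‖R_L = (560 × 8320) / (560 + 8320) = 524.7 kΩ.
V_out = 28.2 × 524.7 / (726 + 524.7) = 28.2 × 524.7/1251 = 11.8 V.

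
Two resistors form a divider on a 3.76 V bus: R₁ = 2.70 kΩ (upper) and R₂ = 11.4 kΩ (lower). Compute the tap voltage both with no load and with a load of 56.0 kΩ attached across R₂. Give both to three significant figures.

Open-circuit: V = 3.76 × 11.4/(2.70 + 11.4) = 3.04 V.
With the load, R₂ becomes R₂‖R_L = 9.472 kΩ, so V = 3.76 × 9.472/12.17 = 2.93 V.

Unloaded: 3.04 V; loaded: 2.93 V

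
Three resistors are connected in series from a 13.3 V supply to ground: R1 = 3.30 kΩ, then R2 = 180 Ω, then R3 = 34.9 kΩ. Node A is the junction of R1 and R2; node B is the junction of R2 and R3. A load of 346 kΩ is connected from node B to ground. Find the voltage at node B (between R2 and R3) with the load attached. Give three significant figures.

At node B, R3 is in parallel with the load: R3‖R_L = 31700 Ω.
Below node A the resistance is R2 + (R3‖R_L) = 31880 Ω, so V_A = 13.3 × 31880/35180 = 12.05 V.
Then V_B = V_A × (R3‖R_L)/(R2 + R3‖R_L) = 12.05 × 31700/31880 = 12.0 V.

V ≈ 12.0 V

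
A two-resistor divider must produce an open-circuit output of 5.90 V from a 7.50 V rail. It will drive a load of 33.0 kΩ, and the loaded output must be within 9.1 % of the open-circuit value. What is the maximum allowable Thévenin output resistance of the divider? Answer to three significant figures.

R_th ≤ 3.30 kΩ

Loading drop = R_th/(R_th + R_L) ≤ 0.0910, so R_th ≤ R_L · ε/(1−ε) = 33.0 kΩ × 0.0910/0.9090 = 3.30 kΩ.
(Any R1, R2 with R2/(R1+R2) = 0.787 and R1‖R2 ≤ 3.30 kΩ will meet the spec.)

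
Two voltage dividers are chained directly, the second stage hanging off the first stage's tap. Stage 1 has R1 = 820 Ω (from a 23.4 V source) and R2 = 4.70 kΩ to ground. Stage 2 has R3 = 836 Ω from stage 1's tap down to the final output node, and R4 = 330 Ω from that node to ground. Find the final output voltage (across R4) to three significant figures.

Stage 2 presents R3+R4 = 1166 Ω as a load on stage 1's tap.
Stage 1's lower leg becomes R2‖(R3+R4) = 934.2 Ω, so V_mid = 23.4 × 934.2/1754 = 12.46 V.
Stage 2 is itself unloaded: V_out = V_mid × R4/(R3+R4) = 12.46 × 330/1166 = 3.53 V.

V_out ≈ 3.53 V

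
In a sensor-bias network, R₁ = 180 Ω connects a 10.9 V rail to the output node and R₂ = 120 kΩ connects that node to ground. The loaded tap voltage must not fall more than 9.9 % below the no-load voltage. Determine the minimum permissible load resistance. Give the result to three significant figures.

R_L(min) ≈ 1.64 kΩ

Output resistance R_th = R₁‖R₂ = (180 × 120000)/120200 = 179.7 Ω.
The fractional drop is R_th/(R_th + R_L); requiring this ≤ 0.0990 gives R_L ≥ R_th(1/0.0990 − 1) = 179.7 × 9.101 = 1.64 kΩ.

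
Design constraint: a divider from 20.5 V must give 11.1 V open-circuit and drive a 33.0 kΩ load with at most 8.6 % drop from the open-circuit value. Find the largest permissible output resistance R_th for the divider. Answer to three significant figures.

R_th ≤ 3.11 kΩ

Loading drop = R_th/(R_th + R_L) ≤ 0.0860, so R_th ≤ R_L · ε/(1−ε) = 33.0 kΩ × 0.0860/0.9140 = 3.11 kΩ.
(Any R1, R2 with R2/(R1+R2) = 0.541 and R1‖R2 ≤ 3.11 kΩ will meet the spec.)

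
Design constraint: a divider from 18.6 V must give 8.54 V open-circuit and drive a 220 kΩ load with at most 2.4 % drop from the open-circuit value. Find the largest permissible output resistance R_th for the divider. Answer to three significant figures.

R_th ≤ 5.41 kΩ

Loading drop = R_th/(R_th + R_L) ≤ 0.0240, so R_th ≤ R_L · ε/(1−ε) = 220 kΩ × 0.0240/0.9760 = 5.41 kΩ.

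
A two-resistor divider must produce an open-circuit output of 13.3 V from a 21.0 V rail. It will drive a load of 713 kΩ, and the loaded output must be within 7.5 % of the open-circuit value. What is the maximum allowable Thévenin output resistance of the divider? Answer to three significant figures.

Loading drop = R_th/(R_th + R_L) ≤ 0.0750, so R_th ≤ R_L · ε/(1−ε) = 713 kΩ × 0.0750/0.9250 = 57.8 kΩ.
(Any R1, R2 with R2/(R1+R2) = 0.633 and R1‖R2 ≤ 57.8 kΩ will meet the spec.)

R_th ≤ 57.8 kΩ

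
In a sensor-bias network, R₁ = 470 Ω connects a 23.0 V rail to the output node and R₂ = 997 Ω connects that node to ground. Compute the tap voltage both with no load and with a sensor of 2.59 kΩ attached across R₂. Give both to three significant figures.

Unloaded: 15.6 V; loaded: 13.9 V

Open-circuit: V = 23.0 × 997/(470 + 997) = 15.6 V.
With the load, R₂ becomes R₂‖R_L = 719.9 Ω, so V = 23.0 × 719.9/1190 = 13.9 V.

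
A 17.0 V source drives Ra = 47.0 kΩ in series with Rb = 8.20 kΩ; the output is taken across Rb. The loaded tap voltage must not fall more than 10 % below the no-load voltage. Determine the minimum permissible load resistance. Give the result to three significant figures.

R_L(min) ≈ 62.8 kΩ

Output resistance R_th = Ra‖Rb = (47.0 × 8.20)/55.20 = 6.982 kΩ.
The fractional drop is R_th/(R_th + R_L); requiring this ≤ 0.100 gives R_L ≥ R_th(1/0.100 − 1) = 6.982 × 9.000 = 62.8 kΩ.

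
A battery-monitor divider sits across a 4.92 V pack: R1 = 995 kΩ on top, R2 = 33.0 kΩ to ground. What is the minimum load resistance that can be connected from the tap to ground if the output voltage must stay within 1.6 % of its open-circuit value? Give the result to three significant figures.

R_L(min) ≈ 1.96 MΩ

Output resistance R_th = R1‖R2 = (995 × 33.0)/1028 = 31.94 kΩ.
The fractional drop is R_th/(R_th + R_L); requiring this ≤ 0.0160 gives R_L ≥ R_th(1/0.0160 − 1) = 31.94 × 61.50 = 1.96 MΩ.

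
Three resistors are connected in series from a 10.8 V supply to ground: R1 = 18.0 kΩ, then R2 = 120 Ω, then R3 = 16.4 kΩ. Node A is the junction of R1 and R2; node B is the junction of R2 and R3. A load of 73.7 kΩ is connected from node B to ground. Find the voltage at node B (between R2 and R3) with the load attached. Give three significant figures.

At node B, R3 is in parallel with the load: R3‖R_L = 13410 Ω.
Below node A the resistance is R2 + (R3‖R_L) = 13530 Ω, so V_A = 10.8 × 13530/31530 = 4.635 V.
Then V_B = V_A × (R3‖R_L)/(R2 + R3‖R_L) = 4.635 × 13410/13530 = 4.59 V.

V ≈ 4.59 V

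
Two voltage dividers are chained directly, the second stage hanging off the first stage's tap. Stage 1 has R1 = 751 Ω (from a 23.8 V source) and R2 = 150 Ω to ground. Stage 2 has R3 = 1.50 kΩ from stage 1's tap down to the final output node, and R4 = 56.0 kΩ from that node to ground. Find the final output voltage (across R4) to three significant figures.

V_out ≈ 3.85 V

Stage 2 presents R3+R4 = 57500 Ω as a load on stage 1's tap.
Stage 1's lower leg becomes R2‖(R3+R4) = 149.6 Ω, so V_mid = 23.8 × 149.6/900.6 = 3.954 V.
Stage 2 is itself unloaded: V_out = V_mid × R4/(R3+R4) = 3.954 × 56000/57500 = 3.85 V.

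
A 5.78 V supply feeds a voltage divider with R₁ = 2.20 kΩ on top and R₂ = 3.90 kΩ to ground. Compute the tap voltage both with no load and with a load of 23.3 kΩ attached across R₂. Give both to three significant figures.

Unloaded: 3.70 V; loaded: 3.49 V

Open-circuit: V = 5.78 × 3.90/(2.20 + 3.90) = 3.70 V.
With the load, R₂ becomes R₂‖R_L = 3.341 kΩ, so V = 5.78 × 3.341/5.541 = 3.49 V.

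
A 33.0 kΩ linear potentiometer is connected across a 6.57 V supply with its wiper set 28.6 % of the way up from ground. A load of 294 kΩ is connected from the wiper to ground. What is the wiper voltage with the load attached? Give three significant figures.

The wiper splits the pot into (1−α)R = 23.56 kΩ above and αR = 9.438 kΩ below.
Lower section ‖ load = 9.144 kΩ.
V_wiper = 6.57 × 9.144/(23.56 + 9.144) = 1.84 V.

V ≈ 1.84 V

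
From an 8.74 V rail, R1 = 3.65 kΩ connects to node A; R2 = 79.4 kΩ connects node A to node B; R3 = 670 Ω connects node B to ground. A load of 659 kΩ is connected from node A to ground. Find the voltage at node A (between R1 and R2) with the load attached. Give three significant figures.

V ≈ 8.31 V

Below node A the series string R2+R3 = 80070 Ω sits in parallel with the 659000 Ω load: 71400 Ω.
V_A = 8.74 × 71400/(3650 + 71400) = 8.31 V.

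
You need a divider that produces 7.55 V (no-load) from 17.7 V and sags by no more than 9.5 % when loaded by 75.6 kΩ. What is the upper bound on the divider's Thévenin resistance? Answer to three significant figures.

R_th ≤ 7.94 kΩ

Loading drop = R_th/(R_th + R_L) ≤ 0.0950, so R_th ≤ R_L · ε/(1−ε) = 75.6 kΩ × 0.0950/0.9050 = 7.94 kΩ.
(Any R1, R2 with R2/(R1+R2) = 0.427 and R1‖R2 ≤ 7.94 kΩ will meet the spec.)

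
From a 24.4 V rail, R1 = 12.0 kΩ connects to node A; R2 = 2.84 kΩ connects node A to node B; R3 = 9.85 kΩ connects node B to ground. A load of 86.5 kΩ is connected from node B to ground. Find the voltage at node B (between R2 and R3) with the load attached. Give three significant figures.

V ≈ 9.11 V

At node B, R3 is in parallel with the load: R3‖R_L = 8.843 kΩ.
Below node A the resistance is R2 + (R3‖R_L) = 11.68 kΩ, so V_A = 24.4 × 11.68/23.68 = 12.04 V.
Then V_B = V_A × (R3‖R_L)/(R2 + R3‖R_L) = 12.04 × 8.843/11.68 = 9.11 V.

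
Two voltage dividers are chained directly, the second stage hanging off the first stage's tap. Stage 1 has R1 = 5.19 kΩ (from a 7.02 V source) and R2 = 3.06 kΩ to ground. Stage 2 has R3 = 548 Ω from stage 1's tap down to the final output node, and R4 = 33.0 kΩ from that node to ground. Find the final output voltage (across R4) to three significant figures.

Stage 2 presents R3+R4 = 33550 Ω as a load on stage 1's tap.
Stage 1's lower leg becomes R2‖(R3+R4) = 2804 Ω, so V_mid = 7.02 × 2804/7994 = 2.462 V.
Stage 2 is itself unloaded: V_out = V_mid × R4/(R3+R4) = 2.462 × 33000/33550 = 2.42 V.

V_out ≈ 2.42 V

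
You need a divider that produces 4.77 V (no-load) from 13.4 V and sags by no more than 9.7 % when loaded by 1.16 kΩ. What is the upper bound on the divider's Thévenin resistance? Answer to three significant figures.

R_th ≤ 125 Ω

Loading drop = R_th/(R_th + R_L) ≤ 0.0970, so R_th ≤ R_L · ε/(1−ε) = 1.16 kΩ × 0.0970/0.9030 = 125 Ω.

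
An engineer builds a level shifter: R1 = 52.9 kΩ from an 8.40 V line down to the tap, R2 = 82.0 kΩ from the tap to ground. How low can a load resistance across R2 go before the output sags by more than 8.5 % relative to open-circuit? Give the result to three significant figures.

Output resistance R_th = R1‖R2 = (52.9 × 82.0)/134.9 = 32.16 kΩ.
The fractional drop is R_th/(R_th + R_L); requiring this ≤ 0.0850 gives R_L ≥ R_th(1/0.0850 − 1) = 32.16 × 10.76 = 346 kΩ.

R_L(min) ≈ 346 kΩ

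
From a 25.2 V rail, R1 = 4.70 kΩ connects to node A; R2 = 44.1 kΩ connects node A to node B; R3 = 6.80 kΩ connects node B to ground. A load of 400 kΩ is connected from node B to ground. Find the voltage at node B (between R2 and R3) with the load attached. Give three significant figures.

At node B, R3 is in parallel with the load: R3‖R_L = 6.686 kΩ.
Below node A the resistance is R2 + (R3‖R_L) = 50.79 kΩ, so V_A = 25.2 × 50.79/55.49 = 23.07 V.
Then V_B = V_A × (R3‖R_L)/(R2 + R3‖R_L) = 23.07 × 6.686/50.79 = 3.04 V.

V ≈ 3.04 V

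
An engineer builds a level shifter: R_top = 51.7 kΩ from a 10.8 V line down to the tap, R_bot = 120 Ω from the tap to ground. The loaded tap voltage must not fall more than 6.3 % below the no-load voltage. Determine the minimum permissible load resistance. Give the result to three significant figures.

Output resistance R_th = R_top‖R_bot = (51700 × 120)/51820 = 119.7 Ω.
The fractional drop is R_th/(R_th + R_L); requiring this ≤ 0.0630 gives R_L ≥ R_th(1/0.0630 − 1) = 119.7 × 14.87 = 1.78 kΩ.

R_L(min) ≈ 1.78 kΩ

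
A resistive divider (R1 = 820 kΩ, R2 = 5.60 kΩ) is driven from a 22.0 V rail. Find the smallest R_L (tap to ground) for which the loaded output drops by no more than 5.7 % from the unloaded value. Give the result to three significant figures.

R_L(min) ≈ 92.0 kΩ

Output resistance R_th = R1‖R2 = (820 × 5.60)/825.6 = 5.562 kΩ.
The fractional drop is R_th/(R_th + R_L); requiring this ≤ 0.0570 gives R_L ≥ R_th(1/0.0570 − 1) = 5.562 × 16.54 = 92.0 kΩ.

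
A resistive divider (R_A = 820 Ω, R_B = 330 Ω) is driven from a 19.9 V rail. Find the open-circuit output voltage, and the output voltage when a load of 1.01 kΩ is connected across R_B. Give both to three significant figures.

Unloaded: 5.71 V; loaded: 4.63 V

Open-circuit: V = 19.9 × 330/(820 + 330) = 5.71 V.
With the load, R_B becomes R_B‖R_L = 248.7 Ω, so V = 19.9 × 248.7/1069 = 4.63 V.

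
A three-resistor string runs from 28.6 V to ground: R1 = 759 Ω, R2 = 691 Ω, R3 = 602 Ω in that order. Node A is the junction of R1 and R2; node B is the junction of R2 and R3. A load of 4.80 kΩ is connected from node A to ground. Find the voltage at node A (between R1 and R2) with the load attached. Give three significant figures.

V ≈ 16.4 V

Below node A the series string R2+R3 = 1293 Ω sits in parallel with the 4800 Ω load: 1019 Ω.
V_A = 28.6 × 1019/(759 + 1019) = 16.4 V.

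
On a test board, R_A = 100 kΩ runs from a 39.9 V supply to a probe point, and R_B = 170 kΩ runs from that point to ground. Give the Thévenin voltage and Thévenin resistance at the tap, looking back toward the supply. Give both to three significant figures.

V_th is the open-circuit tap voltage: 39.9 × 170/(100 + 170) = 25.1 V.
With the supply zeroed, R_A and R_B appear in parallel from the tap: R_th = R_A‖R_B = (100 × 170)/270.0 = 63.0 kΩ.

V_th = 25.1 V, R_th = 63.0 kΩ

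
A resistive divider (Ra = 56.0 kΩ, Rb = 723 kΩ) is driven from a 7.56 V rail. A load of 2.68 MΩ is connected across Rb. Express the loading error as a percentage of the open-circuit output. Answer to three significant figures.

The divider's output (Thévenin) resistance is Ra‖Rb = 51.97 kΩ.
Fractional drop under load = R_th/(R_th + R_L) = 51.97 / (51.97 + 2680) = 0.01902.
So the output falls by 1.90 %.

1.90 %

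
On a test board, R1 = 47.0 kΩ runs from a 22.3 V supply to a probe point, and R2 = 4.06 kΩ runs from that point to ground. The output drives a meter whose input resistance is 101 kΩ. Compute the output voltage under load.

V_out ≈ 1.71 V

The load sits in parallel with R2: R2‖R_L = (4.06 × 101) / (4.06 + 101) = 3.903 kΩ.
V_out = 22.3 × 3.903 / (47.0 + 3.903) = 22.3 × 3.903/50.90 = 1.71 V.
(Unloaded it would have been 1.77 V.)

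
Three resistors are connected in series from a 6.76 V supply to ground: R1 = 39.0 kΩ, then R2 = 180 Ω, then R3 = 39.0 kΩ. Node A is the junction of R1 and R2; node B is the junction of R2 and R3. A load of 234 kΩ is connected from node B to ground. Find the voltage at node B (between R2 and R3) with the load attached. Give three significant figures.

V ≈ 3.11 V

At node B, R3 is in parallel with the load: R3‖R_L = 33430 Ω.
Below node A the resistance is R2 + (R3‖R_L) = 33610 Ω, so V_A = 6.76 × 33610/72610 = 3.129 V.
Then V_B = V_A × (R3‖R_L)/(R2 + R3‖R_L) = 3.129 × 33430/33610 = 3.11 V.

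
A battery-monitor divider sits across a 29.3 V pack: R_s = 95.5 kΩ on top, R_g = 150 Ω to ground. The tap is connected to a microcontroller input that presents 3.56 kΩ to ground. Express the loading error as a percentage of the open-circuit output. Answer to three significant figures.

The divider's output (Thévenin) resistance is R_s‖R_g = 149.8 Ω.
Fractional drop under load = R_th/(R_th + R_L) = 149.8 / (149.8 + 3560) = 0.04037.
So the output falls by 4.04 %.

4.04 %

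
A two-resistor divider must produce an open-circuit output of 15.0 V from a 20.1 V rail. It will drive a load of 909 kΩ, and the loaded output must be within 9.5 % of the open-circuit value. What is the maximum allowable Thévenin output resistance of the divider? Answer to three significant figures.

Loading drop = R_th/(R_th + R_L) ≤ 0.0950, so R_th ≤ R_L · ε/(1−ε) = 909 kΩ × 0.0950/0.9050 = 95.4 kΩ.
(Any R1, R2 with R2/(R1+R2) = 0.746 and R1‖R2 ≤ 95.4 kΩ will meet the spec.)

R_th ≤ 95.4 kΩ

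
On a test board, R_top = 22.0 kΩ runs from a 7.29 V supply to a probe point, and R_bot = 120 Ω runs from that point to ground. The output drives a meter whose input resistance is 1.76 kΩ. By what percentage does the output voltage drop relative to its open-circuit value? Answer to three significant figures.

The divider's output (Thévenin) resistance is R_top‖R_bot = 119.3 Ω.
Fractional drop under load = R_th/(R_th + R_L) = 119.3 / (119.3 + 1760) = 0.06351.
So the output falls by 6.35 %.

6.35 %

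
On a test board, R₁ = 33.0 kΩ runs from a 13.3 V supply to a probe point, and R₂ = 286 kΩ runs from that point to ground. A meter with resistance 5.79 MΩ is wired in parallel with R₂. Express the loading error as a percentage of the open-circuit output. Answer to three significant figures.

The divider's output (Thévenin) resistance is R₁‖R₂ = 29.59 kΩ.
Fractional drop under load = R_th/(R_th + R_L) = 29.59 / (29.59 + 5790) = 0.005084.
So the output falls by 0.508 %.

0.508 %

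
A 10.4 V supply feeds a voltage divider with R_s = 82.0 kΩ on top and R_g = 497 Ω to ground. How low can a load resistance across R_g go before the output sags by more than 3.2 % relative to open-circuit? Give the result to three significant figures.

Output resistance R_th = R_s‖R_g = (82000 × 497)/82500 = 494.0 Ω.
The fractional drop is R_th/(R_th + R_L); requiring this ≤ 0.0320 gives R_L ≥ R_th(1/0.0320 − 1) = 494.0 × 30.25 = 14.9 kΩ.

R_L(min) ≈ 14.9 kΩ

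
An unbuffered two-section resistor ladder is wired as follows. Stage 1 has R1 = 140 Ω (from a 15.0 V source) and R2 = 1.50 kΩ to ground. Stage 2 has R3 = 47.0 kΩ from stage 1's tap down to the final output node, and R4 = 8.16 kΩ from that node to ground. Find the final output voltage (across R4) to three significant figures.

Stage 2 presents R3+R4 = 55160 Ω as a load on stage 1's tap.
Stage 1's lower leg becomes R2‖(R3+R4) = 1460 Ω, so V_mid = 15.0 × 1460/1600 = 13.69 V.
Stage 2 is itself unloaded: V_out = V_mid × R4/(R3+R4) = 13.69 × 8160/55160 = 2.02 V.

V_out ≈ 2.02 V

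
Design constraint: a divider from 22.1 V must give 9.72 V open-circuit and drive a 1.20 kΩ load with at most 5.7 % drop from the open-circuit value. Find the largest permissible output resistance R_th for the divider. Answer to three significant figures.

Loading drop = R_th/(R_th + R_L) ≤ 0.0570, so R_th ≤ R_L · ε/(1−ε) = 1.20 kΩ × 0.0570/0.9430 = 72.5 Ω.
(Any R1, R2 with R2/(R1+R2) = 0.440 and R1‖R2 ≤ 72.5 Ω will meet the spec.)

R_th ≤ 72.5 Ω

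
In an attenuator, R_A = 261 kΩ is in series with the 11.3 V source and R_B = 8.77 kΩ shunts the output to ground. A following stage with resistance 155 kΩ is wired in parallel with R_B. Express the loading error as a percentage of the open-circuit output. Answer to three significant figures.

5.19 %

The divider's output (Thévenin) resistance is R_A‖R_B = 8.485 kΩ.
Fractional drop under load = R_th/(R_th + R_L) = 8.485 / (8.485 + 155) = 0.05190.
So the output falls by 5.19 %.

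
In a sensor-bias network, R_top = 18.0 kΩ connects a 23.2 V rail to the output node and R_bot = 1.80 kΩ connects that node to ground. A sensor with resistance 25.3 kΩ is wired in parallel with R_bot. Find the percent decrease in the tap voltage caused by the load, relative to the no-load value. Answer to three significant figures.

The divider's output (Thévenin) resistance is R_top‖R_bot = 1.636 kΩ.
Fractional drop under load = R_th/(R_th + R_L) = 1.636 / (1.636 + 25.3) = 0.06075.
So the output falls by 6.07 %.

6.07 %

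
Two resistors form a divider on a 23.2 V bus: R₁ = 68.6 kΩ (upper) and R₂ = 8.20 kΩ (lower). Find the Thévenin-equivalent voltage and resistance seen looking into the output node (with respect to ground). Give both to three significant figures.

V_th = 2.48 V, R_th = 7.32 kΩ

V_th is the open-circuit tap voltage: 23.2 × 8.20/(68.6 + 8.20) = 2.48 V.
With the supply zeroed, R₁ and R₂ appear in parallel from the tap: R_th = R₁‖R₂ = (68.6 × 8.20)/76.80 = 7.32 kΩ.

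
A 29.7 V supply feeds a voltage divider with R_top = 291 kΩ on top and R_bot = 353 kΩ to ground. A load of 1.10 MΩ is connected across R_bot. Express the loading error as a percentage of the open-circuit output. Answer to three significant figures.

12.7 %

Unloaded V = 29.7 × 353/644.0 = 16.280 V.
Loaded: R_bot‖R_L = 267.2 kΩ, giving V = 29.7 × 267.2/558.2 = 14.218 V.
Drop = (16.280 − 14.218) / 16.280 = 12.7 %.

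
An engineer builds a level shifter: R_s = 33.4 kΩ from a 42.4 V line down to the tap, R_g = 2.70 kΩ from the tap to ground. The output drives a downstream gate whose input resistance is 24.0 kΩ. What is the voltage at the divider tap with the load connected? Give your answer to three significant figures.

V_out ≈ 2.87 V

The load sits in parallel with R_g: R_g‖R_L = (2.70 × 24.0) / (2.70 + 24.0) = 2.427 kΩ.
V_out = 42.4 × 2.427 / (33.4 + 2.427) = 42.4 × 2.427/35.83 = 2.87 V.
(Unloaded it would have been 3.17 V.)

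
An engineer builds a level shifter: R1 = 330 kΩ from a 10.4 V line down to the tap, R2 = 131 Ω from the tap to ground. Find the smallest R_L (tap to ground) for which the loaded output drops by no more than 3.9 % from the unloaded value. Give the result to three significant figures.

R_L(min) ≈ 3.23 kΩ

Output resistance R_th = R1‖R2 = (330000 × 131)/330100 = 130.9 Ω.
The fractional drop is R_th/(R_th + R_L); requiring this ≤ 0.0390 gives R_L ≥ R_th(1/0.0390 − 1) = 130.9 × 24.64 = 3.23 kΩ.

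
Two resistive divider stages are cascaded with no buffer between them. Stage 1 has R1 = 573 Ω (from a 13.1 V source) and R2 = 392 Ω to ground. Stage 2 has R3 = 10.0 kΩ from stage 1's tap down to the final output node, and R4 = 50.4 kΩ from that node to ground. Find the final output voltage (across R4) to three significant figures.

Stage 2 presents R3+R4 = 60400 Ω as a load on stage 1's tap.
Stage 1's lower leg becomes R2‖(R3+R4) = 389.5 Ω, so V_mid = 13.1 × 389.5/962.5 = 5.301 V.
Stage 2 is itself unloaded: V_out = V_mid × R4/(R3+R4) = 5.301 × 50400/60400 = 4.42 V.

V_out ≈ 4.42 V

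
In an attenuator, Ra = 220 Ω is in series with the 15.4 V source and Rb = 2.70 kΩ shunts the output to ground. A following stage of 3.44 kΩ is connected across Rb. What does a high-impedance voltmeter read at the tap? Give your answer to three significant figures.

The load sits in parallel with Rb: Rb‖R_L = (2700 × 3440) / (2700 + 3440) = 1513 Ω.
V_out = 15.4 × 1513 / (220 + 1513) = 15.4 × 1513/1733 = 13.4 V.

V_out ≈ 13.4 V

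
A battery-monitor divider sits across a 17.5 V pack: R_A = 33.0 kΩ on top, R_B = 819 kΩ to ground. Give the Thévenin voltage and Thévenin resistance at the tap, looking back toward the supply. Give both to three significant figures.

V_th = 16.8 V, R_th = 31.7 kΩ

V_th is the open-circuit tap voltage: 17.5 × 819/(33.0 + 819) = 16.8 V.
With the supply zeroed, R_A and R_B appear in parallel from the tap: R_th = R_A‖R_B = (33.0 × 819)/852.0 = 31.7 kΩ.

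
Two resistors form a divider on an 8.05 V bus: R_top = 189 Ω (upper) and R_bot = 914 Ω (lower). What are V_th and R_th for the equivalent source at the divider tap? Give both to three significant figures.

V_th = 6.67 V, R_th = 157 Ω

V_th is the open-circuit tap voltage: 8.05 × 914/(189 + 914) = 6.67 V.
With the supply zeroed, R_top and R_bot appear in parallel from the tap: R_th = R_top‖R_bot = (189 × 914)/1103 = 157 Ω.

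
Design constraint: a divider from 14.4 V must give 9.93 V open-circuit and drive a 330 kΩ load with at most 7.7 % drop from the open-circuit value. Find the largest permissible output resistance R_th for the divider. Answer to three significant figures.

R_th ≤ 27.5 kΩ

Loading drop = R_th/(R_th + R_L) ≤ 0.0770, so R_th ≤ R_L · ε/(1−ε) = 330 kΩ × 0.0770/0.9230 = 27.5 kΩ.
(Any R1, R2 with R2/(R1+R2) = 0.690 and R1‖R2 ≤ 27.5 kΩ will meet the spec.)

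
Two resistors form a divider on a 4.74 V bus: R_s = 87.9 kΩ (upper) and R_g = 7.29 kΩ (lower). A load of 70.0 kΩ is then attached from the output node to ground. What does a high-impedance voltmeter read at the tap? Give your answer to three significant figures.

V_out ≈ 0.331 V

The load sits in parallel with R_g: R_g‖R_L = (7.29 × 70.0) / (7.29 + 70.0) = 6.602 kΩ.
V_out = 4.74 × 6.602 / (87.9 + 6.602) = 4.74 × 6.602/94.50 = 0.331 V.
(Unloaded it would have been 0.363 V.)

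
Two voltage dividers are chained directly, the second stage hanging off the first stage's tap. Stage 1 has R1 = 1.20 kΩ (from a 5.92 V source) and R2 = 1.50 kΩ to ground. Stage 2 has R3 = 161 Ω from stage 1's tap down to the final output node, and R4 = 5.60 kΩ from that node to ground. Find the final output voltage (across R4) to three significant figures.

Stage 2 presents R3+R4 = 5761 Ω as a load on stage 1's tap.
Stage 1's lower leg becomes R2‖(R3+R4) = 1190 Ω, so V_mid = 5.92 × 1190/2390 = 2.948 V.
Stage 2 is itself unloaded: V_out = V_mid × R4/(R3+R4) = 2.948 × 5600/5761 = 2.87 V.

V_out ≈ 2.87 V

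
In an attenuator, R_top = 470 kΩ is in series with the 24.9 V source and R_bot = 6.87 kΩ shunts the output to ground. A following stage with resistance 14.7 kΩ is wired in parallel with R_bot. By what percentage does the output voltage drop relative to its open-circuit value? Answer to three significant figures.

31.5 %

Unloaded V = 24.9 × 6.87/476.9 = 0.3587 V.
Loaded: R_bot‖R_L = 4.682 kΩ, giving V = 24.9 × 4.682/474.7 = 0.2456 V.
Drop = (0.3587 − 0.2456) / 0.3587 = 31.5 %.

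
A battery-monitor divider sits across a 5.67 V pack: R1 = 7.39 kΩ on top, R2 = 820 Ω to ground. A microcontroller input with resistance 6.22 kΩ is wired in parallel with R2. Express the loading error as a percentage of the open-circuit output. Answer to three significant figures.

10.6 %

The divider's output (Thévenin) resistance is R1‖R2 = 738.1 Ω.
Fractional drop under load = R_th/(R_th + R_L) = 738.1 / (738.1 + 6220) = 0.1061.
So the output falls by 10.6 %.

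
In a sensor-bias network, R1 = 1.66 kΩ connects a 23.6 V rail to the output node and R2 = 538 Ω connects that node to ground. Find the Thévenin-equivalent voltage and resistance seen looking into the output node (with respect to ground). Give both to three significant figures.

V_th is the open-circuit tap voltage: 23.6 × 538/(1660 + 538) = 5.78 V.
With the supply zeroed, R1 and R2 appear in parallel from the tap: R_th = R1‖R2 = (1660 × 538)/2198 = 406 Ω.

V_th = 5.78 V, R_th = 406 Ω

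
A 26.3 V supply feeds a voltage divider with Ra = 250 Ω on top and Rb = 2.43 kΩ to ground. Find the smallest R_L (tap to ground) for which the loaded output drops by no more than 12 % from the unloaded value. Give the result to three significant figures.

Output resistance R_th = Ra‖Rb = (250 × 2430)/2680 = 226.7 Ω.
The fractional drop is R_th/(R_th + R_L); requiring this ≤ 0.120 gives R_L ≥ R_th(1/0.120 − 1) = 226.7 × 7.333 = 1.66 kΩ.

R_L(min) ≈ 1.66 kΩ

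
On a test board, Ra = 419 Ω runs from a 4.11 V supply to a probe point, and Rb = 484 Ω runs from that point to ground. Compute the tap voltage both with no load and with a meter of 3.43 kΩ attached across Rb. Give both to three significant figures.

Unloaded: 2.20 V; loaded: 2.07 V

Open-circuit: V = 4.11 × 484/(419 + 484) = 2.20 V.
With the load, Rb becomes Rb‖R_L = 424.1 Ω, so V = 4.11 × 424.1/843.1 = 2.07 V.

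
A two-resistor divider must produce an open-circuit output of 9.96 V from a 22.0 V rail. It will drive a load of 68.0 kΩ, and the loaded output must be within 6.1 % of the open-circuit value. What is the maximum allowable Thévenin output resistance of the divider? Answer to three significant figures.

Loading drop = R_th/(R_th + R_L) ≤ 0.0610, so R_th ≤ R_L · ε/(1−ε) = 68.0 kΩ × 0.0610/0.9390 = 4.42 kΩ.

R_th ≤ 4.42 kΩ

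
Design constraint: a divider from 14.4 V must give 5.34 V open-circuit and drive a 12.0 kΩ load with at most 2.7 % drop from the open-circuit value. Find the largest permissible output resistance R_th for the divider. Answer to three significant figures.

R_th ≤ 333 Ω

Loading drop = R_th/(R_th + R_L) ≤ 0.0270, so R_th ≤ R_L · ε/(1−ε) = 12.0 kΩ × 0.0270/0.9730 = 333 Ω.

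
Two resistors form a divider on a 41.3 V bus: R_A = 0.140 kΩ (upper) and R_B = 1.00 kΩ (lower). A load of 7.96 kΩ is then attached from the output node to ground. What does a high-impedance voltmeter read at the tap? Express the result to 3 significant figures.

The load sits in parallel with R_B: R_B‖R_L = (1000 × 7960) / (1000 + 7960) = 888.4 Ω.
V_out = 41.3 × 888.4 / (140 + 888.4) = 41.3 × 888.4/1028 = 35.7 V.

V_out ≈ 35.7 V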